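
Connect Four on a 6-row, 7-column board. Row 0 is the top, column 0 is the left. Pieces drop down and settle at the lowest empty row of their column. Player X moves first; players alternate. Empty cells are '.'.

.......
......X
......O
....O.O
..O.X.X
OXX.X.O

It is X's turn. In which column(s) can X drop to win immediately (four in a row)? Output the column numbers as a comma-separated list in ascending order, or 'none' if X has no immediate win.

col 0: drop X → no win
col 1: drop X → no win
col 2: drop X → no win
col 3: drop X → WIN!
col 4: drop X → no win
col 5: drop X → no win
col 6: drop X → no win

Answer: 3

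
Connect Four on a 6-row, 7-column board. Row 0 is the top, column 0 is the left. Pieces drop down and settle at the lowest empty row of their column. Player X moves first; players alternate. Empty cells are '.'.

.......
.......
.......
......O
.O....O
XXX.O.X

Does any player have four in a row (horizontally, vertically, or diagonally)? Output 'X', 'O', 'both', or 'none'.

none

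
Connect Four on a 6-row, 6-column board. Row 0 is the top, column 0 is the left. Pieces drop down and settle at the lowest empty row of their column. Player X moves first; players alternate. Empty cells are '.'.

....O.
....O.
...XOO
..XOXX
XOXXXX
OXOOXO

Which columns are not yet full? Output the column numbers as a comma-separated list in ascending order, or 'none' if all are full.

Answer: 0,1,2,3,5

Derivation:
col 0: top cell = '.' → open
col 1: top cell = '.' → open
col 2: top cell = '.' → open
col 3: top cell = '.' → open
col 4: top cell = 'O' → FULL
col 5: top cell = '.' → open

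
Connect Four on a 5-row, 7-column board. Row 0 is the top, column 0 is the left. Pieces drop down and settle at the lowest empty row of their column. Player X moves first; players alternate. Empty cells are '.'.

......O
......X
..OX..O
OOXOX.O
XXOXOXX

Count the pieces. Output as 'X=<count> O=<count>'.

X=9 O=9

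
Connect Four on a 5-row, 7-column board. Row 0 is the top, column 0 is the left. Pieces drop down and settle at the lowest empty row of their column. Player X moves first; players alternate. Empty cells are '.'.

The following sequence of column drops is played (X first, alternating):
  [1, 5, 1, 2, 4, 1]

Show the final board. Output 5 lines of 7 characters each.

Answer: .......
.......
.O.....
.X.....
.XO.XO.

Derivation:
Move 1: X drops in col 1, lands at row 4
Move 2: O drops in col 5, lands at row 4
Move 3: X drops in col 1, lands at row 3
Move 4: O drops in col 2, lands at row 4
Move 5: X drops in col 4, lands at row 4
Move 6: O drops in col 1, lands at row 2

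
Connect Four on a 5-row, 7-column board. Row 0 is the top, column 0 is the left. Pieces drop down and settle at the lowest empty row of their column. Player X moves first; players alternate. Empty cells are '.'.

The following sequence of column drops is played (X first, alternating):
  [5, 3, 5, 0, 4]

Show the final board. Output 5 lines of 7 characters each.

Answer: .......
.......
.......
.....X.
O..OXX.

Derivation:
Move 1: X drops in col 5, lands at row 4
Move 2: O drops in col 3, lands at row 4
Move 3: X drops in col 5, lands at row 3
Move 4: O drops in col 0, lands at row 4
Move 5: X drops in col 4, lands at row 4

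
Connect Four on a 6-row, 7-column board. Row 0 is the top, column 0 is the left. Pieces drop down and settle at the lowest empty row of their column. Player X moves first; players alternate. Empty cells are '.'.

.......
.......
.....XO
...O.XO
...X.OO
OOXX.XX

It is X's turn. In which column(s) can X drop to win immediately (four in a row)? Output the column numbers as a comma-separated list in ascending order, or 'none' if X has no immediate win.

Answer: 4

Derivation:
col 0: drop X → no win
col 1: drop X → no win
col 2: drop X → no win
col 3: drop X → no win
col 4: drop X → WIN!
col 5: drop X → no win
col 6: drop X → no win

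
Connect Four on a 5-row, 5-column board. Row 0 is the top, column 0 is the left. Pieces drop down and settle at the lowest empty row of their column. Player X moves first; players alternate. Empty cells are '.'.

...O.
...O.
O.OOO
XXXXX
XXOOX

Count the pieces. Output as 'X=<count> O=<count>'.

X=8 O=8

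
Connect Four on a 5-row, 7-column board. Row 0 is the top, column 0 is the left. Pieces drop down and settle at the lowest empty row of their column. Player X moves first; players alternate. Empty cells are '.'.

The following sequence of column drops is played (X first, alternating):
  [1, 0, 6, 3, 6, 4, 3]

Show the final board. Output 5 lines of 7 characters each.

Answer: .......
.......
.......
...X..X
OX.OO.X

Derivation:
Move 1: X drops in col 1, lands at row 4
Move 2: O drops in col 0, lands at row 4
Move 3: X drops in col 6, lands at row 4
Move 4: O drops in col 3, lands at row 4
Move 5: X drops in col 6, lands at row 3
Move 6: O drops in col 4, lands at row 4
Move 7: X drops in col 3, lands at row 3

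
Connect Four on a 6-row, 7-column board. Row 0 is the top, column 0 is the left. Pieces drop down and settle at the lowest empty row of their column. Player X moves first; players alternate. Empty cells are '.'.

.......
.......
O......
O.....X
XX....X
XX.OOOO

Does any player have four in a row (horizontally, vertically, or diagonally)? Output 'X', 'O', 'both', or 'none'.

O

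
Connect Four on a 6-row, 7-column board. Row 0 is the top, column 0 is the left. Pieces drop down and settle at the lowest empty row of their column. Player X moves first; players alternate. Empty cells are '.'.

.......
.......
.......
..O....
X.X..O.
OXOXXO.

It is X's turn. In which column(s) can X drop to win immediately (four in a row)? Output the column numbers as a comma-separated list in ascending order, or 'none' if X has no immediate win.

Answer: none

Derivation:
col 0: drop X → no win
col 1: drop X → no win
col 2: drop X → no win
col 3: drop X → no win
col 4: drop X → no win
col 5: drop X → no win
col 6: drop X → no win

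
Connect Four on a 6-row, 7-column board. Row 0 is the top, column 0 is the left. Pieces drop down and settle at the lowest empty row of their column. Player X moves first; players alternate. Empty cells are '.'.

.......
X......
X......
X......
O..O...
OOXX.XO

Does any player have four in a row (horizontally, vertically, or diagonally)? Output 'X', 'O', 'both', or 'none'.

none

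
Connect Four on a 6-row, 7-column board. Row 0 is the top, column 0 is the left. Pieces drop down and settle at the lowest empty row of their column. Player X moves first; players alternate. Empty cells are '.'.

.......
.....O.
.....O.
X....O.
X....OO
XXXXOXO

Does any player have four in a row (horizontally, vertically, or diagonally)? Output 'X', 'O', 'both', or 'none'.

both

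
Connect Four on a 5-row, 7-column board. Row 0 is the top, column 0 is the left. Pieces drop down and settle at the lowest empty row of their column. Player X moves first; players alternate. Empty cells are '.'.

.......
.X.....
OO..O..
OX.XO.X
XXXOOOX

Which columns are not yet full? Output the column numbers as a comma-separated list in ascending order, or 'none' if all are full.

Answer: 0,1,2,3,4,5,6

Derivation:
col 0: top cell = '.' → open
col 1: top cell = '.' → open
col 2: top cell = '.' → open
col 3: top cell = '.' → open
col 4: top cell = '.' → open
col 5: top cell = '.' → open
col 6: top cell = '.' → open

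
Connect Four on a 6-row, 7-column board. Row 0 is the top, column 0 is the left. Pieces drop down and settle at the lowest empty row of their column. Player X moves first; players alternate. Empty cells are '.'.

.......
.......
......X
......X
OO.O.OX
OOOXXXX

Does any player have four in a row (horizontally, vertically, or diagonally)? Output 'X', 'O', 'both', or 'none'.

X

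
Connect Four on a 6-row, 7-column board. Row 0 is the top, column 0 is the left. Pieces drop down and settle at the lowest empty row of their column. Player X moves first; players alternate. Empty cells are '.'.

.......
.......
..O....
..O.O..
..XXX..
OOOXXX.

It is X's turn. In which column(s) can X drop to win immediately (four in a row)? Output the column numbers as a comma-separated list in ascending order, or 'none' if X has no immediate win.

col 0: drop X → no win
col 1: drop X → WIN!
col 2: drop X → no win
col 3: drop X → no win
col 4: drop X → no win
col 5: drop X → WIN!
col 6: drop X → WIN!

Answer: 1,5,6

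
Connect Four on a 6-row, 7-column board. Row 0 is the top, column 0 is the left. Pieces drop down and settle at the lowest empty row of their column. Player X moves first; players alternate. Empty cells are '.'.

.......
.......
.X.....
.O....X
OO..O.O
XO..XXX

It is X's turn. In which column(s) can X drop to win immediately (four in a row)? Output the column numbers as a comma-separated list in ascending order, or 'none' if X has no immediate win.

col 0: drop X → no win
col 1: drop X → no win
col 2: drop X → no win
col 3: drop X → WIN!
col 4: drop X → no win
col 5: drop X → no win
col 6: drop X → no win

Answer: 3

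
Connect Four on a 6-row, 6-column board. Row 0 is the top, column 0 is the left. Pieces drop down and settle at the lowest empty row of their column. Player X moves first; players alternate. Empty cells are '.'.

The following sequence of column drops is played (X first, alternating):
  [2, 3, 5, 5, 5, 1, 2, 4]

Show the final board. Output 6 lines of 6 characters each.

Answer: ......
......
......
.....X
..X..O
.OXOOX

Derivation:
Move 1: X drops in col 2, lands at row 5
Move 2: O drops in col 3, lands at row 5
Move 3: X drops in col 5, lands at row 5
Move 4: O drops in col 5, lands at row 4
Move 5: X drops in col 5, lands at row 3
Move 6: O drops in col 1, lands at row 5
Move 7: X drops in col 2, lands at row 4
Move 8: O drops in col 4, lands at row 5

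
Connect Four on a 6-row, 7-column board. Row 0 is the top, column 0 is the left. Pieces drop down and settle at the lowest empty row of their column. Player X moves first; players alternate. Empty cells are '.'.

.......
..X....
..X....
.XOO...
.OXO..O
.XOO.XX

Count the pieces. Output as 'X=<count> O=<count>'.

X=7 O=7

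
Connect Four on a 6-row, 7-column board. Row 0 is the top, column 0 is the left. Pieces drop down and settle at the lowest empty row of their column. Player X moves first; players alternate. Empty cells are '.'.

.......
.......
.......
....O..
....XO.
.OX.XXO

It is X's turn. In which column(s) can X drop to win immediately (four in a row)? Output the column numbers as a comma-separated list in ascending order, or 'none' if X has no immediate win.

col 0: drop X → no win
col 1: drop X → no win
col 2: drop X → no win
col 3: drop X → WIN!
col 4: drop X → no win
col 5: drop X → no win
col 6: drop X → no win

Answer: 3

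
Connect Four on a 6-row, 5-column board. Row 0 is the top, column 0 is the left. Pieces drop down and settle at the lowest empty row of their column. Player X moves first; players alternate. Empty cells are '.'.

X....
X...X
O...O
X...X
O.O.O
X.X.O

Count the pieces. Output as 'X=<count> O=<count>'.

X=7 O=6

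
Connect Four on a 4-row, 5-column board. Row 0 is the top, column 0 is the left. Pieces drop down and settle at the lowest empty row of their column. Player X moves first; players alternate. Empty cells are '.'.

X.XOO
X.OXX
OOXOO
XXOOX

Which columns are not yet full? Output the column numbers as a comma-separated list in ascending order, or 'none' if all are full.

Answer: 1

Derivation:
col 0: top cell = 'X' → FULL
col 1: top cell = '.' → open
col 2: top cell = 'X' → FULL
col 3: top cell = 'O' → FULL
col 4: top cell = 'O' → FULL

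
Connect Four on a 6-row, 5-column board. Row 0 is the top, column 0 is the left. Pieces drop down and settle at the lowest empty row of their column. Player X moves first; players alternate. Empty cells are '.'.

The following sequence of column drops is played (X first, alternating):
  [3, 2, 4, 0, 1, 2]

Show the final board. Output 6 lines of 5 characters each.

Move 1: X drops in col 3, lands at row 5
Move 2: O drops in col 2, lands at row 5
Move 3: X drops in col 4, lands at row 5
Move 4: O drops in col 0, lands at row 5
Move 5: X drops in col 1, lands at row 5
Move 6: O drops in col 2, lands at row 4

Answer: .....
.....
.....
.....
..O..
OXOXX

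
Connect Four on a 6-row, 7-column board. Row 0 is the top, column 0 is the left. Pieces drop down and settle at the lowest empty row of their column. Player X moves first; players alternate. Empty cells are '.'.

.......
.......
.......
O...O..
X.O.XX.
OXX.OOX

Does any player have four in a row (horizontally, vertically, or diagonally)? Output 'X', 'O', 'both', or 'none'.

none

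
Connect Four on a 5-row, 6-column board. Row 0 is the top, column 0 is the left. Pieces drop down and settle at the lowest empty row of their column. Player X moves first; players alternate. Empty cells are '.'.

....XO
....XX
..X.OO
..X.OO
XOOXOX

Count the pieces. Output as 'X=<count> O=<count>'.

X=8 O=8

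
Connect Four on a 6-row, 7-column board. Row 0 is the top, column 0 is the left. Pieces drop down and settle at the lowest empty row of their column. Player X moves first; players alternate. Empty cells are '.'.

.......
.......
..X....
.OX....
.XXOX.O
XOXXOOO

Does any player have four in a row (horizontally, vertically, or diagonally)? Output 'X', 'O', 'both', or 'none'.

X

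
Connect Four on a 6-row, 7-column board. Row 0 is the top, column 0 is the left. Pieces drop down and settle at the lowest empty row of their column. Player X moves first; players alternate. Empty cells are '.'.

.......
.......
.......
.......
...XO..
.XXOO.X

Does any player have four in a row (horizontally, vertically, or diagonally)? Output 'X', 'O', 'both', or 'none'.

none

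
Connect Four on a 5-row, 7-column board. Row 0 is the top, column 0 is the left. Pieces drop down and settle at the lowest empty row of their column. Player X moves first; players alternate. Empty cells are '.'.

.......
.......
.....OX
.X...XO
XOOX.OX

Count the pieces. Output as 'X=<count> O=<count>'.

X=6 O=5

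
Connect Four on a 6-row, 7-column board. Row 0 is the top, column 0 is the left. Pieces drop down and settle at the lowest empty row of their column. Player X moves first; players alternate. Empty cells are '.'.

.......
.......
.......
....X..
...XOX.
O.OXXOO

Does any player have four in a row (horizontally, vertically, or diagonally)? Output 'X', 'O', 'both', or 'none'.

none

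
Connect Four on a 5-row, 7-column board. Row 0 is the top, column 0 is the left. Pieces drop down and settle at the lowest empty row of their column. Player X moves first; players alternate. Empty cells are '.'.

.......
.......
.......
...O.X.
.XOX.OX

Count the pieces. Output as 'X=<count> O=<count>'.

X=4 O=3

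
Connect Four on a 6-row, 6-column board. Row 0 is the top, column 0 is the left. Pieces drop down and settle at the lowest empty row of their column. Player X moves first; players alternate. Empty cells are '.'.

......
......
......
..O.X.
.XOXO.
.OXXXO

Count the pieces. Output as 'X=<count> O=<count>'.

X=6 O=5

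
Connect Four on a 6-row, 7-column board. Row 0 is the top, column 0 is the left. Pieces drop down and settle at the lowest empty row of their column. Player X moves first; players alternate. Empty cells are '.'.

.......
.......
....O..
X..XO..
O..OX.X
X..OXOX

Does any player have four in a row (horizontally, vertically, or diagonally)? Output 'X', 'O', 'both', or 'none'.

none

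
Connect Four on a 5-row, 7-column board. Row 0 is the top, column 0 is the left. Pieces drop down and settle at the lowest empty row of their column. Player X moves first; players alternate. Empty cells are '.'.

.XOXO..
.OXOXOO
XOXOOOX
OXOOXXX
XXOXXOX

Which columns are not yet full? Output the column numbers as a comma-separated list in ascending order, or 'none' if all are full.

col 0: top cell = '.' → open
col 1: top cell = 'X' → FULL
col 2: top cell = 'O' → FULL
col 3: top cell = 'X' → FULL
col 4: top cell = 'O' → FULL
col 5: top cell = '.' → open
col 6: top cell = '.' → open

Answer: 0,5,6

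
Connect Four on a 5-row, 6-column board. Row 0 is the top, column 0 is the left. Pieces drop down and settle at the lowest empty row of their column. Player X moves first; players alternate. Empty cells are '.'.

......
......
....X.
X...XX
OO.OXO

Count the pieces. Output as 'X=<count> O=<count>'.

X=5 O=4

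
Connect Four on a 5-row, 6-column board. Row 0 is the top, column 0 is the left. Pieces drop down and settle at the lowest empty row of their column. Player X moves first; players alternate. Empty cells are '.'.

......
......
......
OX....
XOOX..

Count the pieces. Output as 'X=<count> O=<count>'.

X=3 O=3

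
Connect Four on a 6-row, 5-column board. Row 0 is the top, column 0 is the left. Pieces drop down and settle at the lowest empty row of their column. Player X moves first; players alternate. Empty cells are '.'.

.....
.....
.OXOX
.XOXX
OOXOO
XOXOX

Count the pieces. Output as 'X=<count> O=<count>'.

X=9 O=9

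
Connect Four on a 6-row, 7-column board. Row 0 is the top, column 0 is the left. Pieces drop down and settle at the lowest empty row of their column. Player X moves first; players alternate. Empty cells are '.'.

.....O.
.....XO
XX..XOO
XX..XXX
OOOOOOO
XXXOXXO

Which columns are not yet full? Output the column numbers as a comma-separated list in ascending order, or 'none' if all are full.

col 0: top cell = '.' → open
col 1: top cell = '.' → open
col 2: top cell = '.' → open
col 3: top cell = '.' → open
col 4: top cell = '.' → open
col 5: top cell = 'O' → FULL
col 6: top cell = '.' → open

Answer: 0,1,2,3,4,6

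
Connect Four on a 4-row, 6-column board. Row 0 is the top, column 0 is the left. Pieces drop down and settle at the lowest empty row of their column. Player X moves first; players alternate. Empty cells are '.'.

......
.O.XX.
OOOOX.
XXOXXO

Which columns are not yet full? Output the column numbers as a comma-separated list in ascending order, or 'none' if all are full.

Answer: 0,1,2,3,4,5

Derivation:
col 0: top cell = '.' → open
col 1: top cell = '.' → open
col 2: top cell = '.' → open
col 3: top cell = '.' → open
col 4: top cell = '.' → open
col 5: top cell = '.' → open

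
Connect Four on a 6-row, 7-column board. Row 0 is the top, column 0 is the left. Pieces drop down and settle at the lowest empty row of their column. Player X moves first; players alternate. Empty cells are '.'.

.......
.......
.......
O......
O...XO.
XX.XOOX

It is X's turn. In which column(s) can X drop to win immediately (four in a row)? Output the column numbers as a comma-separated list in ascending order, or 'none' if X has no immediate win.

Answer: 2

Derivation:
col 0: drop X → no win
col 1: drop X → no win
col 2: drop X → WIN!
col 3: drop X → no win
col 4: drop X → no win
col 5: drop X → no win
col 6: drop X → no win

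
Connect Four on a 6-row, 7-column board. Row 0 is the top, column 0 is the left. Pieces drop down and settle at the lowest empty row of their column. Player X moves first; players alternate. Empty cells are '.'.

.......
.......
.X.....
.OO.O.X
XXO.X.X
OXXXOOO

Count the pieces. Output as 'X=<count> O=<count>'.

X=9 O=8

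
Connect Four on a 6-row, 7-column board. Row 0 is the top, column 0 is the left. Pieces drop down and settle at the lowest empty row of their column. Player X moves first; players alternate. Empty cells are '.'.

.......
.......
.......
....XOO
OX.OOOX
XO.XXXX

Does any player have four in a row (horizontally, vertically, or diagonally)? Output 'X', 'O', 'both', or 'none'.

X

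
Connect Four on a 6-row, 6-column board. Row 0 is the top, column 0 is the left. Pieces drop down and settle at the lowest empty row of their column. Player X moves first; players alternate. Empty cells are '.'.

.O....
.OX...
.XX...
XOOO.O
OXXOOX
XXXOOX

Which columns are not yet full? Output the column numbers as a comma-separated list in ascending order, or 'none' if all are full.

col 0: top cell = '.' → open
col 1: top cell = 'O' → FULL
col 2: top cell = '.' → open
col 3: top cell = '.' → open
col 4: top cell = '.' → open
col 5: top cell = '.' → open

Answer: 0,2,3,4,5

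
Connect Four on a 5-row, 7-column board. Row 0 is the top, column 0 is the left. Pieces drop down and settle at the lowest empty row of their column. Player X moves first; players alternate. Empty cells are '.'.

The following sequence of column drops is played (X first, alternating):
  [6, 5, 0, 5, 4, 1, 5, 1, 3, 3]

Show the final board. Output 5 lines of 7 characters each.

Move 1: X drops in col 6, lands at row 4
Move 2: O drops in col 5, lands at row 4
Move 3: X drops in col 0, lands at row 4
Move 4: O drops in col 5, lands at row 3
Move 5: X drops in col 4, lands at row 4
Move 6: O drops in col 1, lands at row 4
Move 7: X drops in col 5, lands at row 2
Move 8: O drops in col 1, lands at row 3
Move 9: X drops in col 3, lands at row 4
Move 10: O drops in col 3, lands at row 3

Answer: .......
.......
.....X.
.O.O.O.
XO.XXOX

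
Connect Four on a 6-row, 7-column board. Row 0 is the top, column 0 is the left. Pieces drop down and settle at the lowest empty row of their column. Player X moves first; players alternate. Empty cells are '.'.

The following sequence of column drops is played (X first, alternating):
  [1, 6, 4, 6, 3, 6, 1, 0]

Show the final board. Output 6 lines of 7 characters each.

Answer: .......
.......
.......
......O
.X....O
OX.XX.O

Derivation:
Move 1: X drops in col 1, lands at row 5
Move 2: O drops in col 6, lands at row 5
Move 3: X drops in col 4, lands at row 5
Move 4: O drops in col 6, lands at row 4
Move 5: X drops in col 3, lands at row 5
Move 6: O drops in col 6, lands at row 3
Move 7: X drops in col 1, lands at row 4
Move 8: O drops in col 0, lands at row 5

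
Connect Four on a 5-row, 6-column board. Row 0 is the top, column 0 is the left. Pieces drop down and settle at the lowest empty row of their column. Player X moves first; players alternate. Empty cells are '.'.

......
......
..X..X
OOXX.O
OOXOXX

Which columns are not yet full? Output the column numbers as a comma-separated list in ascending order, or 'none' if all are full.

col 0: top cell = '.' → open
col 1: top cell = '.' → open
col 2: top cell = '.' → open
col 3: top cell = '.' → open
col 4: top cell = '.' → open
col 5: top cell = '.' → open

Answer: 0,1,2,3,4,5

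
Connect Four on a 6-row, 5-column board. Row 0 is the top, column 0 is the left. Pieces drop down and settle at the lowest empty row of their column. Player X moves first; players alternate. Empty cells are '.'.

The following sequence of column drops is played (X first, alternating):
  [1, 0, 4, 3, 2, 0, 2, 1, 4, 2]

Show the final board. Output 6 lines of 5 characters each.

Answer: .....
.....
.....
..O..
OOX.X
OXXOX

Derivation:
Move 1: X drops in col 1, lands at row 5
Move 2: O drops in col 0, lands at row 5
Move 3: X drops in col 4, lands at row 5
Move 4: O drops in col 3, lands at row 5
Move 5: X drops in col 2, lands at row 5
Move 6: O drops in col 0, lands at row 4
Move 7: X drops in col 2, lands at row 4
Move 8: O drops in col 1, lands at row 4
Move 9: X drops in col 4, lands at row 4
Move 10: O drops in col 2, lands at row 3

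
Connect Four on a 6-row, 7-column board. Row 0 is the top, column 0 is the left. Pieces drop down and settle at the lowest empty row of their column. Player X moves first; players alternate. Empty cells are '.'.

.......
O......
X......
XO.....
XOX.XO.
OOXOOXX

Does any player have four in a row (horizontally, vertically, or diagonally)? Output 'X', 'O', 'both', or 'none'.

none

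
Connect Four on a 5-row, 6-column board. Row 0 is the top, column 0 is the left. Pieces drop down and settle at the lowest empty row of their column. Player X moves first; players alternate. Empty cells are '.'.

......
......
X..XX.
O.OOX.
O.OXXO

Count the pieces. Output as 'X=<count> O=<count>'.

X=6 O=6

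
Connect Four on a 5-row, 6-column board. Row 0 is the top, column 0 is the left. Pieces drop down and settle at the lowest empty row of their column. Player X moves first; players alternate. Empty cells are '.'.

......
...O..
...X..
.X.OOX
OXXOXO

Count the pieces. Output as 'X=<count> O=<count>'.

X=6 O=6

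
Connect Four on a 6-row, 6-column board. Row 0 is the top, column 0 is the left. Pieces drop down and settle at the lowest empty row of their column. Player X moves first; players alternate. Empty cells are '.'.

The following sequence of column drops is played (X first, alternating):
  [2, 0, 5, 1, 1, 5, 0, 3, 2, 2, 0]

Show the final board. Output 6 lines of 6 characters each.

Answer: ......
......
......
X.O...
XXX..O
OOXO.X

Derivation:
Move 1: X drops in col 2, lands at row 5
Move 2: O drops in col 0, lands at row 5
Move 3: X drops in col 5, lands at row 5
Move 4: O drops in col 1, lands at row 5
Move 5: X drops in col 1, lands at row 4
Move 6: O drops in col 5, lands at row 4
Move 7: X drops in col 0, lands at row 4
Move 8: O drops in col 3, lands at row 5
Move 9: X drops in col 2, lands at row 4
Move 10: O drops in col 2, lands at row 3
Move 11: X drops in col 0, lands at row 3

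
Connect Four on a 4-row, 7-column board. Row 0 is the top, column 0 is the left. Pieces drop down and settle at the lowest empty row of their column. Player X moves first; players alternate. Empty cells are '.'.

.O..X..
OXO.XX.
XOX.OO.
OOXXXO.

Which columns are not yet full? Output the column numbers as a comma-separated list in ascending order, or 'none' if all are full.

col 0: top cell = '.' → open
col 1: top cell = 'O' → FULL
col 2: top cell = '.' → open
col 3: top cell = '.' → open
col 4: top cell = 'X' → FULL
col 5: top cell = '.' → open
col 6: top cell = '.' → open

Answer: 0,2,3,5,6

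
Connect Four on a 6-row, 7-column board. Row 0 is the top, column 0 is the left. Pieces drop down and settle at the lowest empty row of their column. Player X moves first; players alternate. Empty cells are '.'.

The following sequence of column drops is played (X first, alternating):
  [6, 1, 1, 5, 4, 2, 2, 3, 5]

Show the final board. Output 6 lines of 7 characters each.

Answer: .......
.......
.......
.......
.XX..X.
.OOOXOX

Derivation:
Move 1: X drops in col 6, lands at row 5
Move 2: O drops in col 1, lands at row 5
Move 3: X drops in col 1, lands at row 4
Move 4: O drops in col 5, lands at row 5
Move 5: X drops in col 4, lands at row 5
Move 6: O drops in col 2, lands at row 5
Move 7: X drops in col 2, lands at row 4
Move 8: O drops in col 3, lands at row 5
Move 9: X drops in col 5, lands at row 4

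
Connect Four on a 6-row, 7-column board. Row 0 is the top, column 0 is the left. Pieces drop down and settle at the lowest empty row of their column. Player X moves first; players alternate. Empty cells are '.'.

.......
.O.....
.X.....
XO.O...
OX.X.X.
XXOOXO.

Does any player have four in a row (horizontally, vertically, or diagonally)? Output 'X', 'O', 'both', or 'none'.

none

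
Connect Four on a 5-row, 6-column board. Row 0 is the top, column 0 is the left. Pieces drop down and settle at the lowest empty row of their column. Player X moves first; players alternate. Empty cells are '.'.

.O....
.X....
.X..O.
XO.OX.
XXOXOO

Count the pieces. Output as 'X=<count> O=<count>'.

X=7 O=7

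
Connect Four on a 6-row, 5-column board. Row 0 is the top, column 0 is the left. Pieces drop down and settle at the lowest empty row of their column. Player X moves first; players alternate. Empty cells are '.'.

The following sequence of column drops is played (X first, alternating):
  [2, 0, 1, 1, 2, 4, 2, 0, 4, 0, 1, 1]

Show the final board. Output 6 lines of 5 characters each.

Answer: .....
.....
.O...
OXX..
OOX.X
OXX.O

Derivation:
Move 1: X drops in col 2, lands at row 5
Move 2: O drops in col 0, lands at row 5
Move 3: X drops in col 1, lands at row 5
Move 4: O drops in col 1, lands at row 4
Move 5: X drops in col 2, lands at row 4
Move 6: O drops in col 4, lands at row 5
Move 7: X drops in col 2, lands at row 3
Move 8: O drops in col 0, lands at row 4
Move 9: X drops in col 4, lands at row 4
Move 10: O drops in col 0, lands at row 3
Move 11: X drops in col 1, lands at row 3
Move 12: O drops in col 1, lands at row 2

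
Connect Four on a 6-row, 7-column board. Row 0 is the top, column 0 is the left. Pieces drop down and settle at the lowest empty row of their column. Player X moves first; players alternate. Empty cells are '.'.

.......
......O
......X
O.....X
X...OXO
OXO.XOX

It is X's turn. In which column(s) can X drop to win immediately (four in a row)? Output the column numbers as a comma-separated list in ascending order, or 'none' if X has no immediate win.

col 0: drop X → no win
col 1: drop X → no win
col 2: drop X → no win
col 3: drop X → no win
col 4: drop X → no win
col 5: drop X → no win
col 6: drop X → no win

Answer: none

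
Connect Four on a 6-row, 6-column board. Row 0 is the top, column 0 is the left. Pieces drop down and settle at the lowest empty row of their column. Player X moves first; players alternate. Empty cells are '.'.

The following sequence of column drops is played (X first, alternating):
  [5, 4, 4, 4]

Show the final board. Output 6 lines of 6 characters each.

Answer: ......
......
......
....O.
....X.
....OX

Derivation:
Move 1: X drops in col 5, lands at row 5
Move 2: O drops in col 4, lands at row 5
Move 3: X drops in col 4, lands at row 4
Move 4: O drops in col 4, lands at row 3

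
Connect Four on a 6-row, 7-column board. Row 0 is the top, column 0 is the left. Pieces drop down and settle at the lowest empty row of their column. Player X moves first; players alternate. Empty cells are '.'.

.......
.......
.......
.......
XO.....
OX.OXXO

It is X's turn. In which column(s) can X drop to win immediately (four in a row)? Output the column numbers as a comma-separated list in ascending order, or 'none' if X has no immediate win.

col 0: drop X → no win
col 1: drop X → no win
col 2: drop X → no win
col 3: drop X → no win
col 4: drop X → no win
col 5: drop X → no win
col 6: drop X → no win

Answer: none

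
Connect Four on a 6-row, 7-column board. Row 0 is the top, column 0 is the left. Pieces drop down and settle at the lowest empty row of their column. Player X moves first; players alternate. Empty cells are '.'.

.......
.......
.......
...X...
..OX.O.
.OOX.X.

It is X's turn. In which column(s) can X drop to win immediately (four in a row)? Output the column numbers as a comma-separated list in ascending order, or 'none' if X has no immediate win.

Answer: 3

Derivation:
col 0: drop X → no win
col 1: drop X → no win
col 2: drop X → no win
col 3: drop X → WIN!
col 4: drop X → no win
col 5: drop X → no win
col 6: drop X → no win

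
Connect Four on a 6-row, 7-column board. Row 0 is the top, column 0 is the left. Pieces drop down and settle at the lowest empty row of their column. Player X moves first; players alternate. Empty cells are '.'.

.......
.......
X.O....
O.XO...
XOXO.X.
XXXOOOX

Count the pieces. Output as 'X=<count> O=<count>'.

X=9 O=8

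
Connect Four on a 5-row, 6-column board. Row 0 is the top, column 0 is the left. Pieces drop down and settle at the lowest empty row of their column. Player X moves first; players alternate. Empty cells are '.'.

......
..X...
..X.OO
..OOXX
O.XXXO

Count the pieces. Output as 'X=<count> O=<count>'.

X=7 O=6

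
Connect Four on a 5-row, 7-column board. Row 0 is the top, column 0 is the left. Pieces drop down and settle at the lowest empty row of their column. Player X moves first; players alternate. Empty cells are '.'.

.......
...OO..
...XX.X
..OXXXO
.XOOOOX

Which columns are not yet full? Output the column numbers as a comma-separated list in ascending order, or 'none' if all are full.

col 0: top cell = '.' → open
col 1: top cell = '.' → open
col 2: top cell = '.' → open
col 3: top cell = '.' → open
col 4: top cell = '.' → open
col 5: top cell = '.' → open
col 6: top cell = '.' → open

Answer: 0,1,2,3,4,5,6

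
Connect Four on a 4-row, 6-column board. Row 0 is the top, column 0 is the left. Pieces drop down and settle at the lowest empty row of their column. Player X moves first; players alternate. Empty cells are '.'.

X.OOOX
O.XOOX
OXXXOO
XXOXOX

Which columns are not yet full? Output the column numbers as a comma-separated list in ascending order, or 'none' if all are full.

Answer: 1

Derivation:
col 0: top cell = 'X' → FULL
col 1: top cell = '.' → open
col 2: top cell = 'O' → FULL
col 3: top cell = 'O' → FULL
col 4: top cell = 'O' → FULL
col 5: top cell = 'X' → FULL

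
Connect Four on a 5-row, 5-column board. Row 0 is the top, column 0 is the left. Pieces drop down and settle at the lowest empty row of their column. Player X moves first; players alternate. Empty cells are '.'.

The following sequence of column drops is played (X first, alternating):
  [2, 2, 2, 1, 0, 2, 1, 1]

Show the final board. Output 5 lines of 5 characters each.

Move 1: X drops in col 2, lands at row 4
Move 2: O drops in col 2, lands at row 3
Move 3: X drops in col 2, lands at row 2
Move 4: O drops in col 1, lands at row 4
Move 5: X drops in col 0, lands at row 4
Move 6: O drops in col 2, lands at row 1
Move 7: X drops in col 1, lands at row 3
Move 8: O drops in col 1, lands at row 2

Answer: .....
..O..
.OX..
.XO..
XOX..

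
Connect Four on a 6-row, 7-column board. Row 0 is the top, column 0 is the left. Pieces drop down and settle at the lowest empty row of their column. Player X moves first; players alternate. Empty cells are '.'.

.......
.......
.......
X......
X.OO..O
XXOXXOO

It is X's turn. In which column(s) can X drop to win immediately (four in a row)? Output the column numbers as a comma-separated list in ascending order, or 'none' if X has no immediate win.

col 0: drop X → WIN!
col 1: drop X → no win
col 2: drop X → no win
col 3: drop X → no win
col 4: drop X → no win
col 5: drop X → no win
col 6: drop X → no win

Answer: 0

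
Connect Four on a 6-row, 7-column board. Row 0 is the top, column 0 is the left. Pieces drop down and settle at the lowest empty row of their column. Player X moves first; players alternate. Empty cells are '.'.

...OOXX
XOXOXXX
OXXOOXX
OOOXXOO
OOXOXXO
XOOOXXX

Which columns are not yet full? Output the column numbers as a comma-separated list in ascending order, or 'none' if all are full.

Answer: 0,1,2

Derivation:
col 0: top cell = '.' → open
col 1: top cell = '.' → open
col 2: top cell = '.' → open
col 3: top cell = 'O' → FULL
col 4: top cell = 'O' → FULL
col 5: top cell = 'X' → FULL
col 6: top cell = 'X' → FULL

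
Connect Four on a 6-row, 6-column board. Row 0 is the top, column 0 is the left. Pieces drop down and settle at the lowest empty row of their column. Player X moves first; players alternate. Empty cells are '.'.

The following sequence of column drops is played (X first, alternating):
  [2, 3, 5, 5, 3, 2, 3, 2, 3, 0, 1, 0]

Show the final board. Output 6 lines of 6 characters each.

Move 1: X drops in col 2, lands at row 5
Move 2: O drops in col 3, lands at row 5
Move 3: X drops in col 5, lands at row 5
Move 4: O drops in col 5, lands at row 4
Move 5: X drops in col 3, lands at row 4
Move 6: O drops in col 2, lands at row 4
Move 7: X drops in col 3, lands at row 3
Move 8: O drops in col 2, lands at row 3
Move 9: X drops in col 3, lands at row 2
Move 10: O drops in col 0, lands at row 5
Move 11: X drops in col 1, lands at row 5
Move 12: O drops in col 0, lands at row 4

Answer: ......
......
...X..
..OX..
O.OX.O
OXXO.X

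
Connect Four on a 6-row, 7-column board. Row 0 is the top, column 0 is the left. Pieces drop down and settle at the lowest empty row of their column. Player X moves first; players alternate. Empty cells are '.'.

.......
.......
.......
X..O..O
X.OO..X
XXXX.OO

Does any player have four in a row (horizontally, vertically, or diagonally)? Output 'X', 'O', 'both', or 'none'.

X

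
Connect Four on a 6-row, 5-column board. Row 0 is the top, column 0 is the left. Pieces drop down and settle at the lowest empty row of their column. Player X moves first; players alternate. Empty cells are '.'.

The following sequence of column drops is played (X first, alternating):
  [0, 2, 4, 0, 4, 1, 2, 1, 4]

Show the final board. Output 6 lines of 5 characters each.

Answer: .....
.....
.....
....X
OOX.X
XOO.X

Derivation:
Move 1: X drops in col 0, lands at row 5
Move 2: O drops in col 2, lands at row 5
Move 3: X drops in col 4, lands at row 5
Move 4: O drops in col 0, lands at row 4
Move 5: X drops in col 4, lands at row 4
Move 6: O drops in col 1, lands at row 5
Move 7: X drops in col 2, lands at row 4
Move 8: O drops in col 1, lands at row 4
Move 9: X drops in col 4, lands at row 3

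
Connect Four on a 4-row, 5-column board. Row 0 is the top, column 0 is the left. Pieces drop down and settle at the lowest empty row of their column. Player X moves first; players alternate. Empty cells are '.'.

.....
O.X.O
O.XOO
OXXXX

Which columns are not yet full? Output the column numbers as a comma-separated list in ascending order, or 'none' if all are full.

col 0: top cell = '.' → open
col 1: top cell = '.' → open
col 2: top cell = '.' → open
col 3: top cell = '.' → open
col 4: top cell = '.' → open

Answer: 0,1,2,3,4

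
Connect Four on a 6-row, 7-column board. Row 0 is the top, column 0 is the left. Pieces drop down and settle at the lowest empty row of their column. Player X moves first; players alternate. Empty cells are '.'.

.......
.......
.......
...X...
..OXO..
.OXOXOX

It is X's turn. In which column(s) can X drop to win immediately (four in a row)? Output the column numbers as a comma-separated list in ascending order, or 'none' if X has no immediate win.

Answer: none

Derivation:
col 0: drop X → no win
col 1: drop X → no win
col 2: drop X → no win
col 3: drop X → no win
col 4: drop X → no win
col 5: drop X → no win
col 6: drop X → no win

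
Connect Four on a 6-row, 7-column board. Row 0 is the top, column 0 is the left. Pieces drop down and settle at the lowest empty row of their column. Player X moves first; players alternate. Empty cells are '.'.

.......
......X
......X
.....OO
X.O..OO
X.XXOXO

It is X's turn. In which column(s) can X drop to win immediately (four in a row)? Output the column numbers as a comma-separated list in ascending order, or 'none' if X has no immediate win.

Answer: 1

Derivation:
col 0: drop X → no win
col 1: drop X → WIN!
col 2: drop X → no win
col 3: drop X → no win
col 4: drop X → no win
col 5: drop X → no win
col 6: drop X → no win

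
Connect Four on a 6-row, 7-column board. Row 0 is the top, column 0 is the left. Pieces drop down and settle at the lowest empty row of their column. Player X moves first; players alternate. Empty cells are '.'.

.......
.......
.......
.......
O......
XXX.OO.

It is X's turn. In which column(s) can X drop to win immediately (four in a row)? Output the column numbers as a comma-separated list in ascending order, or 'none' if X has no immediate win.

col 0: drop X → no win
col 1: drop X → no win
col 2: drop X → no win
col 3: drop X → WIN!
col 4: drop X → no win
col 5: drop X → no win
col 6: drop X → no win

Answer: 3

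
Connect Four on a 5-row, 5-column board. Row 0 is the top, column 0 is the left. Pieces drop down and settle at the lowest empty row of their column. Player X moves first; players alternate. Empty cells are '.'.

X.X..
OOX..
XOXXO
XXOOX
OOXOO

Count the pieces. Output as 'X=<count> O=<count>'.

X=10 O=10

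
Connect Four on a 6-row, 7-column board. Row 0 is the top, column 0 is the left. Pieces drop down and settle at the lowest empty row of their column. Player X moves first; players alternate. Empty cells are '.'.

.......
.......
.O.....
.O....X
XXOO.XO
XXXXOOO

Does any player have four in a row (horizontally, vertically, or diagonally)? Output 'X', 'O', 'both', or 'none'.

X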